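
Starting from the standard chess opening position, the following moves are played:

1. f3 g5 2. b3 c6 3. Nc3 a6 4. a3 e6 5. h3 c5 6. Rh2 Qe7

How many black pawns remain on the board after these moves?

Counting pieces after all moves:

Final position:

  a b c d e f g h
  ─────────────────
8│♜ ♞ ♝ · ♚ ♝ ♞ ♜│8
7│· ♟ · ♟ ♛ ♟ · ♟│7
6│♟ · · · ♟ · · ·│6
5│· · ♟ · · · ♟ ·│5
4│· · · · · · · ·│4
3│♙ ♙ ♘ · · ♙ · ♙│3
2│· · ♙ ♙ ♙ · ♙ ♖│2
1│♖ · ♗ ♕ ♔ ♗ ♘ ·│1
  ─────────────────
  a b c d e f g h


8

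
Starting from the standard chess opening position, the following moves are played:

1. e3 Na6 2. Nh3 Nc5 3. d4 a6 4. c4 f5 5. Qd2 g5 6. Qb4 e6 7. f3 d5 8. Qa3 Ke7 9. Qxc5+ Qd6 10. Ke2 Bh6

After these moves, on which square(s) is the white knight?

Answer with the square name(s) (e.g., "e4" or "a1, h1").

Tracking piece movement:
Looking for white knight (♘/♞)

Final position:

  a b c d e f g h
  ─────────────────
8│♜ · ♝ · · · ♞ ♜│8
7│· ♟ ♟ · ♚ · · ♟│7
6│♟ · · ♛ ♟ · · ♝│6
5│· · ♕ ♟ · ♟ ♟ ·│5
4│· · ♙ ♙ · · · ·│4
3│· · · · ♙ ♙ · ♘│3
2│♙ ♙ · · ♔ · ♙ ♙│2
1│♖ ♘ ♗ · · ♗ · ♖│1
  ─────────────────
  a b c d e f g h


b1, h3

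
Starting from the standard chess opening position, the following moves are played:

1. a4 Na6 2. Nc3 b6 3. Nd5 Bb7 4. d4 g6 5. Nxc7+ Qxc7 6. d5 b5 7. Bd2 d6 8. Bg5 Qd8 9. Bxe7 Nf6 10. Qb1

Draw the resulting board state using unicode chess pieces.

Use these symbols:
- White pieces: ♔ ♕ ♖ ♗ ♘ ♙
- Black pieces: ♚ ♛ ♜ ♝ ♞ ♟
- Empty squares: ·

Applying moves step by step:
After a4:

♜ ♞ ♝ ♛ ♚ ♝ ♞ ♜
♟ ♟ ♟ ♟ ♟ ♟ ♟ ♟
· · · · · · · ·
· · · · · · · ·
♙ · · · · · · ·
· · · · · · · ·
· ♙ ♙ ♙ ♙ ♙ ♙ ♙
♖ ♘ ♗ ♕ ♔ ♗ ♘ ♖


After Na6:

♜ · ♝ ♛ ♚ ♝ ♞ ♜
♟ ♟ ♟ ♟ ♟ ♟ ♟ ♟
♞ · · · · · · ·
· · · · · · · ·
♙ · · · · · · ·
· · · · · · · ·
· ♙ ♙ ♙ ♙ ♙ ♙ ♙
♖ ♘ ♗ ♕ ♔ ♗ ♘ ♖


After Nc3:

♜ · ♝ ♛ ♚ ♝ ♞ ♜
♟ ♟ ♟ ♟ ♟ ♟ ♟ ♟
♞ · · · · · · ·
· · · · · · · ·
♙ · · · · · · ·
· · ♘ · · · · ·
· ♙ ♙ ♙ ♙ ♙ ♙ ♙
♖ · ♗ ♕ ♔ ♗ ♘ ♖


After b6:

♜ · ♝ ♛ ♚ ♝ ♞ ♜
♟ · ♟ ♟ ♟ ♟ ♟ ♟
♞ ♟ · · · · · ·
· · · · · · · ·
♙ · · · · · · ·
· · ♘ · · · · ·
· ♙ ♙ ♙ ♙ ♙ ♙ ♙
♖ · ♗ ♕ ♔ ♗ ♘ ♖


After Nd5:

♜ · ♝ ♛ ♚ ♝ ♞ ♜
♟ · ♟ ♟ ♟ ♟ ♟ ♟
♞ ♟ · · · · · ·
· · · ♘ · · · ·
♙ · · · · · · ·
· · · · · · · ·
· ♙ ♙ ♙ ♙ ♙ ♙ ♙
♖ · ♗ ♕ ♔ ♗ ♘ ♖


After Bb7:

♜ · · ♛ ♚ ♝ ♞ ♜
♟ ♝ ♟ ♟ ♟ ♟ ♟ ♟
♞ ♟ · · · · · ·
· · · ♘ · · · ·
♙ · · · · · · ·
· · · · · · · ·
· ♙ ♙ ♙ ♙ ♙ ♙ ♙
♖ · ♗ ♕ ♔ ♗ ♘ ♖


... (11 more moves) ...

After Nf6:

♜ · · ♛ ♚ ♝ · ♜
♟ ♝ · · ♗ ♟ · ♟
♞ · · ♟ · ♞ ♟ ·
· ♟ · ♙ · · · ·
♙ · · · · · · ·
· · · · · · · ·
· ♙ ♙ · ♙ ♙ ♙ ♙
♖ · · ♕ ♔ ♗ ♘ ♖


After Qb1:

♜ · · ♛ ♚ ♝ · ♜
♟ ♝ · · ♗ ♟ · ♟
♞ · · ♟ · ♞ ♟ ·
· ♟ · ♙ · · · ·
♙ · · · · · · ·
· · · · · · · ·
· ♙ ♙ · ♙ ♙ ♙ ♙
♖ ♕ · · ♔ ♗ ♘ ♖



  a b c d e f g h
  ─────────────────
8│♜ · · ♛ ♚ ♝ · ♜│8
7│♟ ♝ · · ♗ ♟ · ♟│7
6│♞ · · ♟ · ♞ ♟ ·│6
5│· ♟ · ♙ · · · ·│5
4│♙ · · · · · · ·│4
3│· · · · · · · ·│3
2│· ♙ ♙ · ♙ ♙ ♙ ♙│2
1│♖ ♕ · · ♔ ♗ ♘ ♖│1
  ─────────────────
  a b c d e f g h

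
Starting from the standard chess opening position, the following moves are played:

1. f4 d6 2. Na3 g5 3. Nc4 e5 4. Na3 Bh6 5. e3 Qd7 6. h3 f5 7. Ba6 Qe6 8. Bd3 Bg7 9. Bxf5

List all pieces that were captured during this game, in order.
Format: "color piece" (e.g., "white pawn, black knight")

Tracking captures:
  Bxf5: captured black pawn

black pawn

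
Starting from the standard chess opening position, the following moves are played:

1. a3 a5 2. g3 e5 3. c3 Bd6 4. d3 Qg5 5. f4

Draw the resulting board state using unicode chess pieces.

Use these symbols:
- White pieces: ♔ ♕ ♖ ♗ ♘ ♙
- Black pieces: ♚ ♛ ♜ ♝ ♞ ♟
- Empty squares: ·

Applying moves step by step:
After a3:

♜ ♞ ♝ ♛ ♚ ♝ ♞ ♜
♟ ♟ ♟ ♟ ♟ ♟ ♟ ♟
· · · · · · · ·
· · · · · · · ·
· · · · · · · ·
♙ · · · · · · ·
· ♙ ♙ ♙ ♙ ♙ ♙ ♙
♖ ♘ ♗ ♕ ♔ ♗ ♘ ♖


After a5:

♜ ♞ ♝ ♛ ♚ ♝ ♞ ♜
· ♟ ♟ ♟ ♟ ♟ ♟ ♟
· · · · · · · ·
♟ · · · · · · ·
· · · · · · · ·
♙ · · · · · · ·
· ♙ ♙ ♙ ♙ ♙ ♙ ♙
♖ ♘ ♗ ♕ ♔ ♗ ♘ ♖


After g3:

♜ ♞ ♝ ♛ ♚ ♝ ♞ ♜
· ♟ ♟ ♟ ♟ ♟ ♟ ♟
· · · · · · · ·
♟ · · · · · · ·
· · · · · · · ·
♙ · · · · · ♙ ·
· ♙ ♙ ♙ ♙ ♙ · ♙
♖ ♘ ♗ ♕ ♔ ♗ ♘ ♖


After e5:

♜ ♞ ♝ ♛ ♚ ♝ ♞ ♜
· ♟ ♟ ♟ · ♟ ♟ ♟
· · · · · · · ·
♟ · · · ♟ · · ·
· · · · · · · ·
♙ · · · · · ♙ ·
· ♙ ♙ ♙ ♙ ♙ · ♙
♖ ♘ ♗ ♕ ♔ ♗ ♘ ♖


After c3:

♜ ♞ ♝ ♛ ♚ ♝ ♞ ♜
· ♟ ♟ ♟ · ♟ ♟ ♟
· · · · · · · ·
♟ · · · ♟ · · ·
· · · · · · · ·
♙ · ♙ · · · ♙ ·
· ♙ · ♙ ♙ ♙ · ♙
♖ ♘ ♗ ♕ ♔ ♗ ♘ ♖


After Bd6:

♜ ♞ ♝ ♛ ♚ · ♞ ♜
· ♟ ♟ ♟ · ♟ ♟ ♟
· · · ♝ · · · ·
♟ · · · ♟ · · ·
· · · · · · · ·
♙ · ♙ · · · ♙ ·
· ♙ · ♙ ♙ ♙ · ♙
♖ ♘ ♗ ♕ ♔ ♗ ♘ ♖


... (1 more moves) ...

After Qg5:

♜ ♞ ♝ · ♚ · ♞ ♜
· ♟ ♟ ♟ · ♟ ♟ ♟
· · · ♝ · · · ·
♟ · · · ♟ · ♛ ·
· · · · · · · ·
♙ · ♙ ♙ · · ♙ ·
· ♙ · · ♙ ♙ · ♙
♖ ♘ ♗ ♕ ♔ ♗ ♘ ♖


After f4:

♜ ♞ ♝ · ♚ · ♞ ♜
· ♟ ♟ ♟ · ♟ ♟ ♟
· · · ♝ · · · ·
♟ · · · ♟ · ♛ ·
· · · · · ♙ · ·
♙ · ♙ ♙ · · ♙ ·
· ♙ · · ♙ · · ♙
♖ ♘ ♗ ♕ ♔ ♗ ♘ ♖



  a b c d e f g h
  ─────────────────
8│♜ ♞ ♝ · ♚ · ♞ ♜│8
7│· ♟ ♟ ♟ · ♟ ♟ ♟│7
6│· · · ♝ · · · ·│6
5│♟ · · · ♟ · ♛ ·│5
4│· · · · · ♙ · ·│4
3│♙ · ♙ ♙ · · ♙ ·│3
2│· ♙ · · ♙ · · ♙│2
1│♖ ♘ ♗ ♕ ♔ ♗ ♘ ♖│1
  ─────────────────
  a b c d e f g h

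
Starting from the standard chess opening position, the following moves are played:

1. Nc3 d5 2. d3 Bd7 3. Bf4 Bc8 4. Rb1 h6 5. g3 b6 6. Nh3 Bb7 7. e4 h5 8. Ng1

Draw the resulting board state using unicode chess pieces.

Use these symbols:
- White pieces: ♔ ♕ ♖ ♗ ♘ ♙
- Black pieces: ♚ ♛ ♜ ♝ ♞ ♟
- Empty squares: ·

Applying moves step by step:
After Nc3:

♜ ♞ ♝ ♛ ♚ ♝ ♞ ♜
♟ ♟ ♟ ♟ ♟ ♟ ♟ ♟
· · · · · · · ·
· · · · · · · ·
· · · · · · · ·
· · ♘ · · · · ·
♙ ♙ ♙ ♙ ♙ ♙ ♙ ♙
♖ · ♗ ♕ ♔ ♗ ♘ ♖


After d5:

♜ ♞ ♝ ♛ ♚ ♝ ♞ ♜
♟ ♟ ♟ · ♟ ♟ ♟ ♟
· · · · · · · ·
· · · ♟ · · · ·
· · · · · · · ·
· · ♘ · · · · ·
♙ ♙ ♙ ♙ ♙ ♙ ♙ ♙
♖ · ♗ ♕ ♔ ♗ ♘ ♖


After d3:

♜ ♞ ♝ ♛ ♚ ♝ ♞ ♜
♟ ♟ ♟ · ♟ ♟ ♟ ♟
· · · · · · · ·
· · · ♟ · · · ·
· · · · · · · ·
· · ♘ ♙ · · · ·
♙ ♙ ♙ · ♙ ♙ ♙ ♙
♖ · ♗ ♕ ♔ ♗ ♘ ♖


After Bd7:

♜ ♞ · ♛ ♚ ♝ ♞ ♜
♟ ♟ ♟ ♝ ♟ ♟ ♟ ♟
· · · · · · · ·
· · · ♟ · · · ·
· · · · · · · ·
· · ♘ ♙ · · · ·
♙ ♙ ♙ · ♙ ♙ ♙ ♙
♖ · ♗ ♕ ♔ ♗ ♘ ♖


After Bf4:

♜ ♞ · ♛ ♚ ♝ ♞ ♜
♟ ♟ ♟ ♝ ♟ ♟ ♟ ♟
· · · · · · · ·
· · · ♟ · · · ·
· · · · · ♗ · ·
· · ♘ ♙ · · · ·
♙ ♙ ♙ · ♙ ♙ ♙ ♙
♖ · · ♕ ♔ ♗ ♘ ♖


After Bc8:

♜ ♞ ♝ ♛ ♚ ♝ ♞ ♜
♟ ♟ ♟ · ♟ ♟ ♟ ♟
· · · · · · · ·
· · · ♟ · · · ·
· · · · · ♗ · ·
· · ♘ ♙ · · · ·
♙ ♙ ♙ · ♙ ♙ ♙ ♙
♖ · · ♕ ♔ ♗ ♘ ♖


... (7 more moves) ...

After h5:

♜ ♞ · ♛ ♚ ♝ ♞ ♜
♟ ♝ ♟ · ♟ ♟ ♟ ·
· ♟ · · · · · ·
· · · ♟ · · · ♟
· · · · ♙ ♗ · ·
· · ♘ ♙ · · ♙ ♘
♙ ♙ ♙ · · ♙ · ♙
· ♖ · ♕ ♔ ♗ · ♖


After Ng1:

♜ ♞ · ♛ ♚ ♝ ♞ ♜
♟ ♝ ♟ · ♟ ♟ ♟ ·
· ♟ · · · · · ·
· · · ♟ · · · ♟
· · · · ♙ ♗ · ·
· · ♘ ♙ · · ♙ ·
♙ ♙ ♙ · · ♙ · ♙
· ♖ · ♕ ♔ ♗ ♘ ♖



  a b c d e f g h
  ─────────────────
8│♜ ♞ · ♛ ♚ ♝ ♞ ♜│8
7│♟ ♝ ♟ · ♟ ♟ ♟ ·│7
6│· ♟ · · · · · ·│6
5│· · · ♟ · · · ♟│5
4│· · · · ♙ ♗ · ·│4
3│· · ♘ ♙ · · ♙ ·│3
2│♙ ♙ ♙ · · ♙ · ♙│2
1│· ♖ · ♕ ♔ ♗ ♘ ♖│1
  ─────────────────
  a b c d e f g h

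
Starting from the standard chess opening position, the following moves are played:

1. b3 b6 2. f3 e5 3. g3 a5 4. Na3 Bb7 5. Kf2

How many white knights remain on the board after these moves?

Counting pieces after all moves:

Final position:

  a b c d e f g h
  ─────────────────
8│♜ ♞ · ♛ ♚ ♝ ♞ ♜│8
7│· ♝ ♟ ♟ · ♟ ♟ ♟│7
6│· ♟ · · · · · ·│6
5│♟ · · · ♟ · · ·│5
4│· · · · · · · ·│4
3│♘ ♙ · · · ♙ ♙ ·│3
2│♙ · ♙ ♙ ♙ ♔ · ♙│2
1│♖ · ♗ ♕ · ♗ ♘ ♖│1
  ─────────────────
  a b c d e f g h


2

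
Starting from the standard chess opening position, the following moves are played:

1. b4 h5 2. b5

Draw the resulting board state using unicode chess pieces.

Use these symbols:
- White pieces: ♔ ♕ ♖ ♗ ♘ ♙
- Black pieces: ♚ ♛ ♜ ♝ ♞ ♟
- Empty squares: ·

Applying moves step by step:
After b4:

♜ ♞ ♝ ♛ ♚ ♝ ♞ ♜
♟ ♟ ♟ ♟ ♟ ♟ ♟ ♟
· · · · · · · ·
· · · · · · · ·
· ♙ · · · · · ·
· · · · · · · ·
♙ · ♙ ♙ ♙ ♙ ♙ ♙
♖ ♘ ♗ ♕ ♔ ♗ ♘ ♖


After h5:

♜ ♞ ♝ ♛ ♚ ♝ ♞ ♜
♟ ♟ ♟ ♟ ♟ ♟ ♟ ·
· · · · · · · ·
· · · · · · · ♟
· ♙ · · · · · ·
· · · · · · · ·
♙ · ♙ ♙ ♙ ♙ ♙ ♙
♖ ♘ ♗ ♕ ♔ ♗ ♘ ♖


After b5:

♜ ♞ ♝ ♛ ♚ ♝ ♞ ♜
♟ ♟ ♟ ♟ ♟ ♟ ♟ ·
· · · · · · · ·
· ♙ · · · · · ♟
· · · · · · · ·
· · · · · · · ·
♙ · ♙ ♙ ♙ ♙ ♙ ♙
♖ ♘ ♗ ♕ ♔ ♗ ♘ ♖



  a b c d e f g h
  ─────────────────
8│♜ ♞ ♝ ♛ ♚ ♝ ♞ ♜│8
7│♟ ♟ ♟ ♟ ♟ ♟ ♟ ·│7
6│· · · · · · · ·│6
5│· ♙ · · · · · ♟│5
4│· · · · · · · ·│4
3│· · · · · · · ·│3
2│♙ · ♙ ♙ ♙ ♙ ♙ ♙│2
1│♖ ♘ ♗ ♕ ♔ ♗ ♘ ♖│1
  ─────────────────
  a b c d e f g h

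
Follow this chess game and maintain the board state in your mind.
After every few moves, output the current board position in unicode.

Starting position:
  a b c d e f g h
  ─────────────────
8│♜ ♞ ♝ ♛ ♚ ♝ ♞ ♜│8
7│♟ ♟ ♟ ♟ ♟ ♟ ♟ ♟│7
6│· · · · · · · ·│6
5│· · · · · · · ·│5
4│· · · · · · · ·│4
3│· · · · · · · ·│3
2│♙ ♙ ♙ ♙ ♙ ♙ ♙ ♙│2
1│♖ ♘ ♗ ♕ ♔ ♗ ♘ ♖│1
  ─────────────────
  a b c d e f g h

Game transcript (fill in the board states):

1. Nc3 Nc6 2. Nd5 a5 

  a b c d e f g h
  ─────────────────
8│♜ · ♝ ♛ ♚ ♝ ♞ ♜│8
7│· ♟ ♟ ♟ ♟ ♟ ♟ ♟│7
6│· · ♞ · · · · ·│6
5│♟ · · ♘ · · · ·│5
4│· · · · · · · ·│4
3│· · · · · · · ·│3
2│♙ ♙ ♙ ♙ ♙ ♙ ♙ ♙│2
1│♖ · ♗ ♕ ♔ ♗ ♘ ♖│1
  ─────────────────
  a b c d e f g h

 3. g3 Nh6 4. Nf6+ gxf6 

  a b c d e f g h
  ─────────────────
8│♜ · ♝ ♛ ♚ ♝ · ♜│8
7│· ♟ ♟ ♟ ♟ ♟ · ♟│7
6│· · ♞ · · ♟ · ♞│6
5│♟ · · · · · · ·│5
4│· · · · · · · ·│4
3│· · · · · · ♙ ·│3
2│♙ ♙ ♙ ♙ ♙ ♙ · ♙│2
1│♖ · ♗ ♕ ♔ ♗ ♘ ♖│1
  ─────────────────
  a b c d e f g h

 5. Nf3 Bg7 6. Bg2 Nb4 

  a b c d e f g h
  ─────────────────
8│♜ · ♝ ♛ ♚ · · ♜│8
7│· ♟ ♟ ♟ ♟ ♟ ♝ ♟│7
6│· · · · · ♟ · ♞│6
5│♟ · · · · · · ·│5
4│· ♞ · · · · · ·│4
3│· · · · · ♘ ♙ ·│3
2│♙ ♙ ♙ ♙ ♙ ♙ ♗ ♙│2
1│♖ · ♗ ♕ ♔ · · ♖│1
  ─────────────────
  a b c d e f g h

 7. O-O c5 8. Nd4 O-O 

  a b c d e f g h
  ─────────────────
8│♜ · ♝ ♛ · ♜ ♚ ·│8
7│· ♟ · ♟ ♟ ♟ ♝ ♟│7
6│· · · · · ♟ · ♞│6
5│♟ · ♟ · · · · ·│5
4│· ♞ · ♘ · · · ·│4
3│· · · · · · ♙ ·│3
2│♙ ♙ ♙ ♙ ♙ ♙ ♗ ♙│2
1│♖ · ♗ ♕ · ♖ ♔ ·│1
  ─────────────────
  a b c d e f g h

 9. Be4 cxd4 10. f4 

  a b c d e f g h
  ─────────────────
8│♜ · ♝ ♛ · ♜ ♚ ·│8
7│· ♟ · ♟ ♟ ♟ ♝ ♟│7
6│· · · · · ♟ · ♞│6
5│♟ · · · · · · ·│5
4│· ♞ · ♟ ♗ ♙ · ·│4
3│· · · · · · ♙ ·│3
2│♙ ♙ ♙ ♙ ♙ · · ♙│2
1│♖ · ♗ ♕ · ♖ ♔ ·│1
  ─────────────────
  a b c d e f g h


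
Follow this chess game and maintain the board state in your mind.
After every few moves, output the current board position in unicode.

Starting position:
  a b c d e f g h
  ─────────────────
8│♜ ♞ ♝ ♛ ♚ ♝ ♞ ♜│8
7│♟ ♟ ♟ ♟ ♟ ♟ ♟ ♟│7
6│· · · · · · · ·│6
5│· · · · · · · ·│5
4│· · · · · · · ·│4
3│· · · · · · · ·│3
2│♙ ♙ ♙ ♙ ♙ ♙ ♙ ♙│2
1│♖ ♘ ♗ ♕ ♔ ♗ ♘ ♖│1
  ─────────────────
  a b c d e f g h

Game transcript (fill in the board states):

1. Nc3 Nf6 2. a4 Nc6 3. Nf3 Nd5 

  a b c d e f g h
  ─────────────────
8│♜ · ♝ ♛ ♚ ♝ · ♜│8
7│♟ ♟ ♟ ♟ ♟ ♟ ♟ ♟│7
6│· · ♞ · · · · ·│6
5│· · · ♞ · · · ·│5
4│♙ · · · · · · ·│4
3│· · ♘ · · ♘ · ·│3
2│· ♙ ♙ ♙ ♙ ♙ ♙ ♙│2
1│♖ · ♗ ♕ ♔ ♗ · ♖│1
  ─────────────────
  a b c d e f g h

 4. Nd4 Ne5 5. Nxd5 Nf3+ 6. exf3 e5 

  a b c d e f g h
  ─────────────────
8│♜ · ♝ ♛ ♚ ♝ · ♜│8
7│♟ ♟ ♟ ♟ · ♟ ♟ ♟│7
6│· · · · · · · ·│6
5│· · · ♘ ♟ · · ·│5
4│♙ · · ♘ · · · ·│4
3│· · · · · ♙ · ·│3
2│· ♙ ♙ ♙ · ♙ ♙ ♙│2
1│♖ · ♗ ♕ ♔ ♗ · ♖│1
  ─────────────────
  a b c d e f g h

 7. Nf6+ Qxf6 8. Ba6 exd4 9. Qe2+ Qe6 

  a b c d e f g h
  ─────────────────
8│♜ · ♝ · ♚ ♝ · ♜│8
7│♟ ♟ ♟ ♟ · ♟ ♟ ♟│7
6│♗ · · · ♛ · · ·│6
5│· · · · · · · ·│5
4│♙ · · ♟ · · · ·│4
3│· · · · · ♙ · ·│3
2│· ♙ ♙ ♙ ♕ ♙ ♙ ♙│2
1│♖ · ♗ · ♔ · · ♖│1
  ─────────────────
  a b c d e f g h

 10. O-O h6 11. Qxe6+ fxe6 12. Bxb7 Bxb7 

  a b c d e f g h
  ─────────────────
8│♜ · · · ♚ ♝ · ♜│8
7│♟ ♝ ♟ ♟ · · ♟ ·│7
6│· · · · ♟ · · ♟│6
5│· · · · · · · ·│5
4│♙ · · ♟ · · · ·│4
3│· · · · · ♙ · ·│3
2│· ♙ ♙ ♙ · ♙ ♙ ♙│2
1│♖ · ♗ · · ♖ ♔ ·│1
  ─────────────────
  a b c d e f g h



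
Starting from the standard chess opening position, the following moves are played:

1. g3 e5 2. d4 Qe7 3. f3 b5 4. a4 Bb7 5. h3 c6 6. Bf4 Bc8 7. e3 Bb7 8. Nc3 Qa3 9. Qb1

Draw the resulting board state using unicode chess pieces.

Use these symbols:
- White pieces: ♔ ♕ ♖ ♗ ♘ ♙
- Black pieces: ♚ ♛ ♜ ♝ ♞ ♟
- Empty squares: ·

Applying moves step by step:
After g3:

♜ ♞ ♝ ♛ ♚ ♝ ♞ ♜
♟ ♟ ♟ ♟ ♟ ♟ ♟ ♟
· · · · · · · ·
· · · · · · · ·
· · · · · · · ·
· · · · · · ♙ ·
♙ ♙ ♙ ♙ ♙ ♙ · ♙
♖ ♘ ♗ ♕ ♔ ♗ ♘ ♖


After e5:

♜ ♞ ♝ ♛ ♚ ♝ ♞ ♜
♟ ♟ ♟ ♟ · ♟ ♟ ♟
· · · · · · · ·
· · · · ♟ · · ·
· · · · · · · ·
· · · · · · ♙ ·
♙ ♙ ♙ ♙ ♙ ♙ · ♙
♖ ♘ ♗ ♕ ♔ ♗ ♘ ♖


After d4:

♜ ♞ ♝ ♛ ♚ ♝ ♞ ♜
♟ ♟ ♟ ♟ · ♟ ♟ ♟
· · · · · · · ·
· · · · ♟ · · ·
· · · ♙ · · · ·
· · · · · · ♙ ·
♙ ♙ ♙ · ♙ ♙ · ♙
♖ ♘ ♗ ♕ ♔ ♗ ♘ ♖


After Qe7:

♜ ♞ ♝ · ♚ ♝ ♞ ♜
♟ ♟ ♟ ♟ ♛ ♟ ♟ ♟
· · · · · · · ·
· · · · ♟ · · ·
· · · ♙ · · · ·
· · · · · · ♙ ·
♙ ♙ ♙ · ♙ ♙ · ♙
♖ ♘ ♗ ♕ ♔ ♗ ♘ ♖


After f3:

♜ ♞ ♝ · ♚ ♝ ♞ ♜
♟ ♟ ♟ ♟ ♛ ♟ ♟ ♟
· · · · · · · ·
· · · · ♟ · · ·
· · · ♙ · · · ·
· · · · · ♙ ♙ ·
♙ ♙ ♙ · ♙ · · ♙
♖ ♘ ♗ ♕ ♔ ♗ ♘ ♖


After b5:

♜ ♞ ♝ · ♚ ♝ ♞ ♜
♟ · ♟ ♟ ♛ ♟ ♟ ♟
· · · · · · · ·
· ♟ · · ♟ · · ·
· · · ♙ · · · ·
· · · · · ♙ ♙ ·
♙ ♙ ♙ · ♙ · · ♙
♖ ♘ ♗ ♕ ♔ ♗ ♘ ♖


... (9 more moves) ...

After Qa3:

♜ ♞ · · ♚ ♝ ♞ ♜
♟ ♝ · ♟ · ♟ ♟ ♟
· · ♟ · · · · ·
· ♟ · · ♟ · · ·
♙ · · ♙ · ♗ · ·
♛ · ♘ · ♙ ♙ ♙ ♙
· ♙ ♙ · · · · ·
♖ · · ♕ ♔ ♗ ♘ ♖


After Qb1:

♜ ♞ · · ♚ ♝ ♞ ♜
♟ ♝ · ♟ · ♟ ♟ ♟
· · ♟ · · · · ·
· ♟ · · ♟ · · ·
♙ · · ♙ · ♗ · ·
♛ · ♘ · ♙ ♙ ♙ ♙
· ♙ ♙ · · · · ·
♖ ♕ · · ♔ ♗ ♘ ♖



  a b c d e f g h
  ─────────────────
8│♜ ♞ · · ♚ ♝ ♞ ♜│8
7│♟ ♝ · ♟ · ♟ ♟ ♟│7
6│· · ♟ · · · · ·│6
5│· ♟ · · ♟ · · ·│5
4│♙ · · ♙ · ♗ · ·│4
3│♛ · ♘ · ♙ ♙ ♙ ♙│3
2│· ♙ ♙ · · · · ·│2
1│♖ ♕ · · ♔ ♗ ♘ ♖│1
  ─────────────────
  a b c d e f g h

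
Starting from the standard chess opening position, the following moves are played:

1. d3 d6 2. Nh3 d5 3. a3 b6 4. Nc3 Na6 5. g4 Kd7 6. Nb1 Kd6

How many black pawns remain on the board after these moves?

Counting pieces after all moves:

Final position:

  a b c d e f g h
  ─────────────────
8│♜ · ♝ ♛ · ♝ ♞ ♜│8
7│♟ · ♟ · ♟ ♟ ♟ ♟│7
6│♞ ♟ · ♚ · · · ·│6
5│· · · ♟ · · · ·│5
4│· · · · · · ♙ ·│4
3│♙ · · ♙ · · · ♘│3
2│· ♙ ♙ · ♙ ♙ · ♙│2
1│♖ ♘ ♗ ♕ ♔ ♗ · ♖│1
  ─────────────────
  a b c d e f g h


8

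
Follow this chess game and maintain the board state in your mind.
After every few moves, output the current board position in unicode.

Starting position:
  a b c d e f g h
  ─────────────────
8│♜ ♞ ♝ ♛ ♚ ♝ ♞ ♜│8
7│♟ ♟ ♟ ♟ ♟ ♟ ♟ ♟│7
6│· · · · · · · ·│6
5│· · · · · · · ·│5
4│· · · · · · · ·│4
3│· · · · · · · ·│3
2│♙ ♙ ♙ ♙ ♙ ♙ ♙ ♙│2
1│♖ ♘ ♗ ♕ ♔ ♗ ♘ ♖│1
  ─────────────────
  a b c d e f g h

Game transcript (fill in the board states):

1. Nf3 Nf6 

  a b c d e f g h
  ─────────────────
8│♜ ♞ ♝ ♛ ♚ ♝ · ♜│8
7│♟ ♟ ♟ ♟ ♟ ♟ ♟ ♟│7
6│· · · · · ♞ · ·│6
5│· · · · · · · ·│5
4│· · · · · · · ·│4
3│· · · · · ♘ · ·│3
2│♙ ♙ ♙ ♙ ♙ ♙ ♙ ♙│2
1│♖ ♘ ♗ ♕ ♔ ♗ · ♖│1
  ─────────────────
  a b c d e f g h

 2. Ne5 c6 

  a b c d e f g h
  ─────────────────
8│♜ ♞ ♝ ♛ ♚ ♝ · ♜│8
7│♟ ♟ · ♟ ♟ ♟ ♟ ♟│7
6│· · ♟ · · ♞ · ·│6
5│· · · · ♘ · · ·│5
4│· · · · · · · ·│4
3│· · · · · · · ·│3
2│♙ ♙ ♙ ♙ ♙ ♙ ♙ ♙│2
1│♖ ♘ ♗ ♕ ♔ ♗ · ♖│1
  ─────────────────
  a b c d e f g h

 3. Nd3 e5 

  a b c d e f g h
  ─────────────────
8│♜ ♞ ♝ ♛ ♚ ♝ · ♜│8
7│♟ ♟ · ♟ · ♟ ♟ ♟│7
6│· · ♟ · · ♞ · ·│6
5│· · · · ♟ · · ·│5
4│· · · · · · · ·│4
3│· · · ♘ · · · ·│3
2│♙ ♙ ♙ ♙ ♙ ♙ ♙ ♙│2
1│♖ ♘ ♗ ♕ ♔ ♗ · ♖│1
  ─────────────────
  a b c d e f g h

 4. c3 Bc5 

  a b c d e f g h
  ─────────────────
8│♜ ♞ ♝ ♛ ♚ · · ♜│8
7│♟ ♟ · ♟ · ♟ ♟ ♟│7
6│· · ♟ · · ♞ · ·│6
5│· · ♝ · ♟ · · ·│5
4│· · · · · · · ·│4
3│· · ♙ ♘ · · · ·│3
2│♙ ♙ · ♙ ♙ ♙ ♙ ♙│2
1│♖ ♘ ♗ ♕ ♔ ♗ · ♖│1
  ─────────────────
  a b c d e f g h



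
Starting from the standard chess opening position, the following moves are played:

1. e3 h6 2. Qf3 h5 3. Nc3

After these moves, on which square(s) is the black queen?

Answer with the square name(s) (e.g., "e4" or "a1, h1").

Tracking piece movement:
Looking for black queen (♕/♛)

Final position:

  a b c d e f g h
  ─────────────────
8│♜ ♞ ♝ ♛ ♚ ♝ ♞ ♜│8
7│♟ ♟ ♟ ♟ ♟ ♟ ♟ ·│7
6│· · · · · · · ·│6
5│· · · · · · · ♟│5
4│· · · · · · · ·│4
3│· · ♘ · ♙ ♕ · ·│3
2│♙ ♙ ♙ ♙ · ♙ ♙ ♙│2
1│♖ · ♗ · ♔ ♗ ♘ ♖│1
  ─────────────────
  a b c d e f g h


d8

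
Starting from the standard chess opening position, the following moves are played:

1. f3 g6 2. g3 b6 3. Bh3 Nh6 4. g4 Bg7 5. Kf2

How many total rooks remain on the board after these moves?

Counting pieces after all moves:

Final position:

  a b c d e f g h
  ─────────────────
8│♜ ♞ ♝ ♛ ♚ · · ♜│8
7│♟ · ♟ ♟ ♟ ♟ ♝ ♟│7
6│· ♟ · · · · ♟ ♞│6
5│· · · · · · · ·│5
4│· · · · · · ♙ ·│4
3│· · · · · ♙ · ♗│3
2│♙ ♙ ♙ ♙ ♙ ♔ · ♙│2
1│♖ ♘ ♗ ♕ · · ♘ ♖│1
  ─────────────────
  a b c d e f g h


4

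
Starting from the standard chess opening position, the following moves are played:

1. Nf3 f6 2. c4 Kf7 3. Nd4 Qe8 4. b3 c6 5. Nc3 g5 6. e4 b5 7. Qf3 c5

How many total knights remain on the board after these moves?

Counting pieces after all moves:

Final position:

  a b c d e f g h
  ─────────────────
8│♜ ♞ ♝ · ♛ ♝ ♞ ♜│8
7│♟ · · ♟ ♟ ♚ · ♟│7
6│· · · · · ♟ · ·│6
5│· ♟ ♟ · · · ♟ ·│5
4│· · ♙ ♘ ♙ · · ·│4
3│· ♙ ♘ · · ♕ · ·│3
2│♙ · · ♙ · ♙ ♙ ♙│2
1│♖ · ♗ · ♔ ♗ · ♖│1
  ─────────────────
  a b c d e f g h


4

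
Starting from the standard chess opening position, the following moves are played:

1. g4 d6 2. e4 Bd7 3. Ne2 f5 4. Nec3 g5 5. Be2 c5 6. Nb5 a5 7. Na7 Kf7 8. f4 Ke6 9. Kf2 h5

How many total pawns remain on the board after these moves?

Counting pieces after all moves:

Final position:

  a b c d e f g h
  ─────────────────
8│♜ ♞ · ♛ · ♝ ♞ ♜│8
7│♘ ♟ · ♝ ♟ · · ·│7
6│· · · ♟ ♚ · · ·│6
5│♟ · ♟ · · ♟ ♟ ♟│5
4│· · · · ♙ ♙ ♙ ·│4
3│· · · · · · · ·│3
2│♙ ♙ ♙ ♙ ♗ ♔ · ♙│2
1│♖ ♘ ♗ ♕ · · · ♖│1
  ─────────────────
  a b c d e f g h


16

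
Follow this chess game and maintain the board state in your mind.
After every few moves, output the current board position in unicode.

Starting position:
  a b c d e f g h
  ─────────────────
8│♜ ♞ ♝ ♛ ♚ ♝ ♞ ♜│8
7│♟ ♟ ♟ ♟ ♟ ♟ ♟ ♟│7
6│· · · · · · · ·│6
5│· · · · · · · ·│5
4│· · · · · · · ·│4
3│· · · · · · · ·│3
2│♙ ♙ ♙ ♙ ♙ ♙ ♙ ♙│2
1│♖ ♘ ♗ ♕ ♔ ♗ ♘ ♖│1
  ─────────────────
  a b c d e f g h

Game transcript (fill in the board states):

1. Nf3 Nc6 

  a b c d e f g h
  ─────────────────
8│♜ · ♝ ♛ ♚ ♝ ♞ ♜│8
7│♟ ♟ ♟ ♟ ♟ ♟ ♟ ♟│7
6│· · ♞ · · · · ·│6
5│· · · · · · · ·│5
4│· · · · · · · ·│4
3│· · · · · ♘ · ·│3
2│♙ ♙ ♙ ♙ ♙ ♙ ♙ ♙│2
1│♖ ♘ ♗ ♕ ♔ ♗ · ♖│1
  ─────────────────
  a b c d e f g h

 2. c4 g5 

  a b c d e f g h
  ─────────────────
8│♜ · ♝ ♛ ♚ ♝ ♞ ♜│8
7│♟ ♟ ♟ ♟ ♟ ♟ · ♟│7
6│· · ♞ · · · · ·│6
5│· · · · · · ♟ ·│5
4│· · ♙ · · · · ·│4
3│· · · · · ♘ · ·│3
2│♙ ♙ · ♙ ♙ ♙ ♙ ♙│2
1│♖ ♘ ♗ ♕ ♔ ♗ · ♖│1
  ─────────────────
  a b c d e f g h

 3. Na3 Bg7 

  a b c d e f g h
  ─────────────────
8│♜ · ♝ ♛ ♚ · ♞ ♜│8
7│♟ ♟ ♟ ♟ ♟ ♟ ♝ ♟│7
6│· · ♞ · · · · ·│6
5│· · · · · · ♟ ·│5
4│· · ♙ · · · · ·│4
3│♘ · · · · ♘ · ·│3
2│♙ ♙ · ♙ ♙ ♙ ♙ ♙│2
1│♖ · ♗ ♕ ♔ ♗ · ♖│1
  ─────────────────
  a b c d e f g h



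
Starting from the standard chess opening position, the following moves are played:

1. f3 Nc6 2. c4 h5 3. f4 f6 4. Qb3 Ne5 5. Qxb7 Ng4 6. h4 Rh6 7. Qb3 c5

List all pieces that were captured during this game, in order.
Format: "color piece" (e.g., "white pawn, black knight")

Tracking captures:
  Qxb7: captured black pawn

black pawn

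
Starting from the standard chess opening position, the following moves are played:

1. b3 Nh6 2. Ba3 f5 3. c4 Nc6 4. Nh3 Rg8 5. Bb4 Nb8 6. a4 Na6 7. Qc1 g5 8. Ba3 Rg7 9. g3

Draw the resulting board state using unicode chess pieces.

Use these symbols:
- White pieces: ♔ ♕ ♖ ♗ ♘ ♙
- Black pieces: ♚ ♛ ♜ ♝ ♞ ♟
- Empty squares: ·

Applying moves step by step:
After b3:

♜ ♞ ♝ ♛ ♚ ♝ ♞ ♜
♟ ♟ ♟ ♟ ♟ ♟ ♟ ♟
· · · · · · · ·
· · · · · · · ·
· · · · · · · ·
· ♙ · · · · · ·
♙ · ♙ ♙ ♙ ♙ ♙ ♙
♖ ♘ ♗ ♕ ♔ ♗ ♘ ♖


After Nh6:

♜ ♞ ♝ ♛ ♚ ♝ · ♜
♟ ♟ ♟ ♟ ♟ ♟ ♟ ♟
· · · · · · · ♞
· · · · · · · ·
· · · · · · · ·
· ♙ · · · · · ·
♙ · ♙ ♙ ♙ ♙ ♙ ♙
♖ ♘ ♗ ♕ ♔ ♗ ♘ ♖


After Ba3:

♜ ♞ ♝ ♛ ♚ ♝ · ♜
♟ ♟ ♟ ♟ ♟ ♟ ♟ ♟
· · · · · · · ♞
· · · · · · · ·
· · · · · · · ·
♗ ♙ · · · · · ·
♙ · ♙ ♙ ♙ ♙ ♙ ♙
♖ ♘ · ♕ ♔ ♗ ♘ ♖


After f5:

♜ ♞ ♝ ♛ ♚ ♝ · ♜
♟ ♟ ♟ ♟ ♟ · ♟ ♟
· · · · · · · ♞
· · · · · ♟ · ·
· · · · · · · ·
♗ ♙ · · · · · ·
♙ · ♙ ♙ ♙ ♙ ♙ ♙
♖ ♘ · ♕ ♔ ♗ ♘ ♖


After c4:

♜ ♞ ♝ ♛ ♚ ♝ · ♜
♟ ♟ ♟ ♟ ♟ · ♟ ♟
· · · · · · · ♞
· · · · · ♟ · ·
· · ♙ · · · · ·
♗ ♙ · · · · · ·
♙ · · ♙ ♙ ♙ ♙ ♙
♖ ♘ · ♕ ♔ ♗ ♘ ♖


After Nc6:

♜ · ♝ ♛ ♚ ♝ · ♜
♟ ♟ ♟ ♟ ♟ · ♟ ♟
· · ♞ · · · · ♞
· · · · · ♟ · ·
· · ♙ · · · · ·
♗ ♙ · · · · · ·
♙ · · ♙ ♙ ♙ ♙ ♙
♖ ♘ · ♕ ♔ ♗ ♘ ♖


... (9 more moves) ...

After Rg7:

♜ · ♝ ♛ ♚ ♝ · ·
♟ ♟ ♟ ♟ ♟ · ♜ ♟
♞ · · · · · · ♞
· · · · · ♟ ♟ ·
♙ · ♙ · · · · ·
♗ ♙ · · · · · ♘
· · · ♙ ♙ ♙ ♙ ♙
♖ ♘ ♕ · ♔ ♗ · ♖


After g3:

♜ · ♝ ♛ ♚ ♝ · ·
♟ ♟ ♟ ♟ ♟ · ♜ ♟
♞ · · · · · · ♞
· · · · · ♟ ♟ ·
♙ · ♙ · · · · ·
♗ ♙ · · · · ♙ ♘
· · · ♙ ♙ ♙ · ♙
♖ ♘ ♕ · ♔ ♗ · ♖



  a b c d e f g h
  ─────────────────
8│♜ · ♝ ♛ ♚ ♝ · ·│8
7│♟ ♟ ♟ ♟ ♟ · ♜ ♟│7
6│♞ · · · · · · ♞│6
5│· · · · · ♟ ♟ ·│5
4│♙ · ♙ · · · · ·│4
3│♗ ♙ · · · · ♙ ♘│3
2│· · · ♙ ♙ ♙ · ♙│2
1│♖ ♘ ♕ · ♔ ♗ · ♖│1
  ─────────────────
  a b c d e f g h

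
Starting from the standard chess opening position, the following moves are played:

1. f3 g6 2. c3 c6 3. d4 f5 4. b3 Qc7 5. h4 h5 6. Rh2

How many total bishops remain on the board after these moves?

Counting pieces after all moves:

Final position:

  a b c d e f g h
  ─────────────────
8│♜ ♞ ♝ · ♚ ♝ ♞ ♜│8
7│♟ ♟ ♛ ♟ ♟ · · ·│7
6│· · ♟ · · · ♟ ·│6
5│· · · · · ♟ · ♟│5
4│· · · ♙ · · · ♙│4
3│· ♙ ♙ · · ♙ · ·│3
2│♙ · · · ♙ · ♙ ♖│2
1│♖ ♘ ♗ ♕ ♔ ♗ ♘ ·│1
  ─────────────────
  a b c d e f g h


4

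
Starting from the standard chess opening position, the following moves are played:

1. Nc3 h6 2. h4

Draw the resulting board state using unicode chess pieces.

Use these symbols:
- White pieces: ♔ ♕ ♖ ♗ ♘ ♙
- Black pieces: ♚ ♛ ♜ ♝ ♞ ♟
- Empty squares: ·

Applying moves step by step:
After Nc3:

♜ ♞ ♝ ♛ ♚ ♝ ♞ ♜
♟ ♟ ♟ ♟ ♟ ♟ ♟ ♟
· · · · · · · ·
· · · · · · · ·
· · · · · · · ·
· · ♘ · · · · ·
♙ ♙ ♙ ♙ ♙ ♙ ♙ ♙
♖ · ♗ ♕ ♔ ♗ ♘ ♖


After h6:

♜ ♞ ♝ ♛ ♚ ♝ ♞ ♜
♟ ♟ ♟ ♟ ♟ ♟ ♟ ·
· · · · · · · ♟
· · · · · · · ·
· · · · · · · ·
· · ♘ · · · · ·
♙ ♙ ♙ ♙ ♙ ♙ ♙ ♙
♖ · ♗ ♕ ♔ ♗ ♘ ♖


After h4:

♜ ♞ ♝ ♛ ♚ ♝ ♞ ♜
♟ ♟ ♟ ♟ ♟ ♟ ♟ ·
· · · · · · · ♟
· · · · · · · ·
· · · · · · · ♙
· · ♘ · · · · ·
♙ ♙ ♙ ♙ ♙ ♙ ♙ ·
♖ · ♗ ♕ ♔ ♗ ♘ ♖



  a b c d e f g h
  ─────────────────
8│♜ ♞ ♝ ♛ ♚ ♝ ♞ ♜│8
7│♟ ♟ ♟ ♟ ♟ ♟ ♟ ·│7
6│· · · · · · · ♟│6
5│· · · · · · · ·│5
4│· · · · · · · ♙│4
3│· · ♘ · · · · ·│3
2│♙ ♙ ♙ ♙ ♙ ♙ ♙ ·│2
1│♖ · ♗ ♕ ♔ ♗ ♘ ♖│1
  ─────────────────
  a b c d e f g h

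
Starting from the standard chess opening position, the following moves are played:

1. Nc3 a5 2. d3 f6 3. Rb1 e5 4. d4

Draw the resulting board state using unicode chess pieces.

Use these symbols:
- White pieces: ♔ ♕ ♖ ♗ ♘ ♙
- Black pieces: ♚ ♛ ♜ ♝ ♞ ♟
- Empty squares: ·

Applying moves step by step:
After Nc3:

♜ ♞ ♝ ♛ ♚ ♝ ♞ ♜
♟ ♟ ♟ ♟ ♟ ♟ ♟ ♟
· · · · · · · ·
· · · · · · · ·
· · · · · · · ·
· · ♘ · · · · ·
♙ ♙ ♙ ♙ ♙ ♙ ♙ ♙
♖ · ♗ ♕ ♔ ♗ ♘ ♖


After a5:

♜ ♞ ♝ ♛ ♚ ♝ ♞ ♜
· ♟ ♟ ♟ ♟ ♟ ♟ ♟
· · · · · · · ·
♟ · · · · · · ·
· · · · · · · ·
· · ♘ · · · · ·
♙ ♙ ♙ ♙ ♙ ♙ ♙ ♙
♖ · ♗ ♕ ♔ ♗ ♘ ♖


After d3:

♜ ♞ ♝ ♛ ♚ ♝ ♞ ♜
· ♟ ♟ ♟ ♟ ♟ ♟ ♟
· · · · · · · ·
♟ · · · · · · ·
· · · · · · · ·
· · ♘ ♙ · · · ·
♙ ♙ ♙ · ♙ ♙ ♙ ♙
♖ · ♗ ♕ ♔ ♗ ♘ ♖


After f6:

♜ ♞ ♝ ♛ ♚ ♝ ♞ ♜
· ♟ ♟ ♟ ♟ · ♟ ♟
· · · · · ♟ · ·
♟ · · · · · · ·
· · · · · · · ·
· · ♘ ♙ · · · ·
♙ ♙ ♙ · ♙ ♙ ♙ ♙
♖ · ♗ ♕ ♔ ♗ ♘ ♖


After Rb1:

♜ ♞ ♝ ♛ ♚ ♝ ♞ ♜
· ♟ ♟ ♟ ♟ · ♟ ♟
· · · · · ♟ · ·
♟ · · · · · · ·
· · · · · · · ·
· · ♘ ♙ · · · ·
♙ ♙ ♙ · ♙ ♙ ♙ ♙
· ♖ ♗ ♕ ♔ ♗ ♘ ♖


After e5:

♜ ♞ ♝ ♛ ♚ ♝ ♞ ♜
· ♟ ♟ ♟ · · ♟ ♟
· · · · · ♟ · ·
♟ · · · ♟ · · ·
· · · · · · · ·
· · ♘ ♙ · · · ·
♙ ♙ ♙ · ♙ ♙ ♙ ♙
· ♖ ♗ ♕ ♔ ♗ ♘ ♖


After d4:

♜ ♞ ♝ ♛ ♚ ♝ ♞ ♜
· ♟ ♟ ♟ · · ♟ ♟
· · · · · ♟ · ·
♟ · · · ♟ · · ·
· · · ♙ · · · ·
· · ♘ · · · · ·
♙ ♙ ♙ · ♙ ♙ ♙ ♙
· ♖ ♗ ♕ ♔ ♗ ♘ ♖



  a b c d e f g h
  ─────────────────
8│♜ ♞ ♝ ♛ ♚ ♝ ♞ ♜│8
7│· ♟ ♟ ♟ · · ♟ ♟│7
6│· · · · · ♟ · ·│6
5│♟ · · · ♟ · · ·│5
4│· · · ♙ · · · ·│4
3│· · ♘ · · · · ·│3
2│♙ ♙ ♙ · ♙ ♙ ♙ ♙│2
1│· ♖ ♗ ♕ ♔ ♗ ♘ ♖│1
  ─────────────────
  a b c d e f g h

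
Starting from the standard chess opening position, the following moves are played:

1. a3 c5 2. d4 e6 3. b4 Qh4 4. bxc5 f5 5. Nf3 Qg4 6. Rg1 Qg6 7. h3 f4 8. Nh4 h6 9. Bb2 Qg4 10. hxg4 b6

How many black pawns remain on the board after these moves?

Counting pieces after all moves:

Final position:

  a b c d e f g h
  ─────────────────
8│♜ ♞ ♝ · ♚ ♝ ♞ ♜│8
7│♟ · · ♟ · · ♟ ·│7
6│· ♟ · · ♟ · · ♟│6
5│· · ♙ · · · · ·│5
4│· · · ♙ · ♟ ♙ ♘│4
3│♙ · · · · · · ·│3
2│· ♗ ♙ · ♙ ♙ ♙ ·│2
1│♖ ♘ · ♕ ♔ ♗ ♖ ·│1
  ─────────────────
  a b c d e f g h


7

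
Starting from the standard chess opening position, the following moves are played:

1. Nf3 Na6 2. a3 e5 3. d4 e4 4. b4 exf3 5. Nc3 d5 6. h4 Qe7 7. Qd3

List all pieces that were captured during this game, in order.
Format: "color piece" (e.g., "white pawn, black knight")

Tracking captures:
  exf3: captured white knight

white knight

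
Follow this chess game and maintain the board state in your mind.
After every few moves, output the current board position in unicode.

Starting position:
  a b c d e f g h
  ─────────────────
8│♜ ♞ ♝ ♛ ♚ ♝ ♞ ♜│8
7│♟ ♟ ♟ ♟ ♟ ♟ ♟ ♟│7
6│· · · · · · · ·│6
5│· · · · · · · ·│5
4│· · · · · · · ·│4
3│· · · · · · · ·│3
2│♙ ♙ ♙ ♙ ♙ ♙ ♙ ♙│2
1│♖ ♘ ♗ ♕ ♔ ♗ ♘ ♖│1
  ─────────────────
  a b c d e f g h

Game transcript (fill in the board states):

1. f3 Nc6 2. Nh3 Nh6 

  a b c d e f g h
  ─────────────────
8│♜ · ♝ ♛ ♚ ♝ · ♜│8
7│♟ ♟ ♟ ♟ ♟ ♟ ♟ ♟│7
6│· · ♞ · · · · ♞│6
5│· · · · · · · ·│5
4│· · · · · · · ·│4
3│· · · · · ♙ · ♘│3
2│♙ ♙ ♙ ♙ ♙ · ♙ ♙│2
1│♖ ♘ ♗ ♕ ♔ ♗ · ♖│1
  ─────────────────
  a b c d e f g h

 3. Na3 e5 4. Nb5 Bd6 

  a b c d e f g h
  ─────────────────
8│♜ · ♝ ♛ ♚ · · ♜│8
7│♟ ♟ ♟ ♟ · ♟ ♟ ♟│7
6│· · ♞ ♝ · · · ♞│6
5│· ♘ · · ♟ · · ·│5
4│· · · · · · · ·│4
3│· · · · · ♙ · ♘│3
2│♙ ♙ ♙ ♙ ♙ · ♙ ♙│2
1│♖ · ♗ ♕ ♔ ♗ · ♖│1
  ─────────────────
  a b c d e f g h

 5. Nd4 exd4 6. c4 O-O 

  a b c d e f g h
  ─────────────────
8│♜ · ♝ ♛ · ♜ ♚ ·│8
7│♟ ♟ ♟ ♟ · ♟ ♟ ♟│7
6│· · ♞ ♝ · · · ♞│6
5│· · · · · · · ·│5
4│· · ♙ ♟ · · · ·│4
3│· · · · · ♙ · ♘│3
2│♙ ♙ · ♙ ♙ · ♙ ♙│2
1│♖ · ♗ ♕ ♔ ♗ · ♖│1
  ─────────────────
  a b c d e f g h

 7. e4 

  a b c d e f g h
  ─────────────────
8│♜ · ♝ ♛ · ♜ ♚ ·│8
7│♟ ♟ ♟ ♟ · ♟ ♟ ♟│7
6│· · ♞ ♝ · · · ♞│6
5│· · · · · · · ·│5
4│· · ♙ ♟ ♙ · · ·│4
3│· · · · · ♙ · ♘│3
2│♙ ♙ · ♙ · · ♙ ♙│2
1│♖ · ♗ ♕ ♔ ♗ · ♖│1
  ─────────────────
  a b c d e f g h


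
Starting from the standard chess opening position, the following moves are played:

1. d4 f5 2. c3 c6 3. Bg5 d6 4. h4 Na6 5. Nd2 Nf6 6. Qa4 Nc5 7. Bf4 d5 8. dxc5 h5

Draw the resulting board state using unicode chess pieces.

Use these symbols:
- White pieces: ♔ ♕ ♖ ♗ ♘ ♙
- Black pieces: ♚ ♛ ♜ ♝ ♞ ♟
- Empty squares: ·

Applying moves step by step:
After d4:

♜ ♞ ♝ ♛ ♚ ♝ ♞ ♜
♟ ♟ ♟ ♟ ♟ ♟ ♟ ♟
· · · · · · · ·
· · · · · · · ·
· · · ♙ · · · ·
· · · · · · · ·
♙ ♙ ♙ · ♙ ♙ ♙ ♙
♖ ♘ ♗ ♕ ♔ ♗ ♘ ♖


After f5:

♜ ♞ ♝ ♛ ♚ ♝ ♞ ♜
♟ ♟ ♟ ♟ ♟ · ♟ ♟
· · · · · · · ·
· · · · · ♟ · ·
· · · ♙ · · · ·
· · · · · · · ·
♙ ♙ ♙ · ♙ ♙ ♙ ♙
♖ ♘ ♗ ♕ ♔ ♗ ♘ ♖


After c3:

♜ ♞ ♝ ♛ ♚ ♝ ♞ ♜
♟ ♟ ♟ ♟ ♟ · ♟ ♟
· · · · · · · ·
· · · · · ♟ · ·
· · · ♙ · · · ·
· · ♙ · · · · ·
♙ ♙ · · ♙ ♙ ♙ ♙
♖ ♘ ♗ ♕ ♔ ♗ ♘ ♖


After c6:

♜ ♞ ♝ ♛ ♚ ♝ ♞ ♜
♟ ♟ · ♟ ♟ · ♟ ♟
· · ♟ · · · · ·
· · · · · ♟ · ·
· · · ♙ · · · ·
· · ♙ · · · · ·
♙ ♙ · · ♙ ♙ ♙ ♙
♖ ♘ ♗ ♕ ♔ ♗ ♘ ♖


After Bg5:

♜ ♞ ♝ ♛ ♚ ♝ ♞ ♜
♟ ♟ · ♟ ♟ · ♟ ♟
· · ♟ · · · · ·
· · · · · ♟ ♗ ·
· · · ♙ · · · ·
· · ♙ · · · · ·
♙ ♙ · · ♙ ♙ ♙ ♙
♖ ♘ · ♕ ♔ ♗ ♘ ♖


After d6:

♜ ♞ ♝ ♛ ♚ ♝ ♞ ♜
♟ ♟ · · ♟ · ♟ ♟
· · ♟ ♟ · · · ·
· · · · · ♟ ♗ ·
· · · ♙ · · · ·
· · ♙ · · · · ·
♙ ♙ · · ♙ ♙ ♙ ♙
♖ ♘ · ♕ ♔ ♗ ♘ ♖


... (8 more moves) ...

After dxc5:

♜ · ♝ ♛ ♚ ♝ · ♜
♟ ♟ · · ♟ · ♟ ♟
· · ♟ · · ♞ · ·
· · ♙ ♟ · ♟ · ·
♕ · · · · ♗ · ♙
· · ♙ · · · · ·
♙ ♙ · ♘ ♙ ♙ ♙ ·
♖ · · · ♔ ♗ ♘ ♖


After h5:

♜ · ♝ ♛ ♚ ♝ · ♜
♟ ♟ · · ♟ · ♟ ·
· · ♟ · · ♞ · ·
· · ♙ ♟ · ♟ · ♟
♕ · · · · ♗ · ♙
· · ♙ · · · · ·
♙ ♙ · ♘ ♙ ♙ ♙ ·
♖ · · · ♔ ♗ ♘ ♖



  a b c d e f g h
  ─────────────────
8│♜ · ♝ ♛ ♚ ♝ · ♜│8
7│♟ ♟ · · ♟ · ♟ ·│7
6│· · ♟ · · ♞ · ·│6
5│· · ♙ ♟ · ♟ · ♟│5
4│♕ · · · · ♗ · ♙│4
3│· · ♙ · · · · ·│3
2│♙ ♙ · ♘ ♙ ♙ ♙ ·│2
1│♖ · · · ♔ ♗ ♘ ♖│1
  ─────────────────
  a b c d e f g h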